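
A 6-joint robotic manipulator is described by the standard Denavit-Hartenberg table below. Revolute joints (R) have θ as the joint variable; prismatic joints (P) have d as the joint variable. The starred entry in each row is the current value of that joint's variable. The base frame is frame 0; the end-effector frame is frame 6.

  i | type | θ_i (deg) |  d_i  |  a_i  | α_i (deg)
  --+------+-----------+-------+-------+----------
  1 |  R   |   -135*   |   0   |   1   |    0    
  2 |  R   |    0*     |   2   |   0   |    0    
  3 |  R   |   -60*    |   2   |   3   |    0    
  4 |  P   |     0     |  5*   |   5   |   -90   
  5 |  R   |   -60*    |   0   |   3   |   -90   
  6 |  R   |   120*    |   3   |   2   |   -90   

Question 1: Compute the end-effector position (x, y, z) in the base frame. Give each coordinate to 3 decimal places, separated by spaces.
after link 1: o_1 = (-0.7071, -0.7071, 0.0000)
after link 2: o_2 = (-0.7071, -0.7071, 2.0000)
after link 3: o_3 = (-3.6049, 0.0694, 4.0000)
after link 4: o_4 = (-8.4345, 1.3634, 9.0000)
after link 5: o_5 = (-9.8834, 1.7517, 11.5981)
after link 6: o_6 = (-11.4617, 3.9677, 9.2321)

-11.462 3.968 9.232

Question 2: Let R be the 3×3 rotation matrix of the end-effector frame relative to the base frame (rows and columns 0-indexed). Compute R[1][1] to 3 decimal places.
-0.224

End-effector y-axis (col 1 of R) = (0.8365,-0.2241,0.5000)
R[1][1] = -0.2241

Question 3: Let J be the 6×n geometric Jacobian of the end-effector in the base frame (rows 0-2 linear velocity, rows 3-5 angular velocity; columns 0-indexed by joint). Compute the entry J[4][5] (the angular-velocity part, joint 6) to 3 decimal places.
axis z_5 = (-0.8365,0.2241,-0.5000); lever o_n−o_5 = (-1.5783,2.2161,-2.3660)
cross product → J_v[:, 5] = (0.5777,-1.1901,-1.5000)
J_ω[:, 5] = z_5
entry J[4][5] = 0.2241

0.224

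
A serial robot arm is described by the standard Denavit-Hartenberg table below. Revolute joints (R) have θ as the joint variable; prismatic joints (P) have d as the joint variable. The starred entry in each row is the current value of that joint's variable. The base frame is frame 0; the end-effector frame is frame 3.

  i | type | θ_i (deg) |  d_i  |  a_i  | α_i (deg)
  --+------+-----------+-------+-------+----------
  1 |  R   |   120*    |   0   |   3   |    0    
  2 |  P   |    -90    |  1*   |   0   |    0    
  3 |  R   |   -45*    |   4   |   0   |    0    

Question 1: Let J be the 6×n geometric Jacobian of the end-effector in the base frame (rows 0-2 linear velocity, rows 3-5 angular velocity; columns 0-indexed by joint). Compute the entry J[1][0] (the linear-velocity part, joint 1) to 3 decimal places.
-1.500

axis z_0 = ẑ; lever o_n−o_0 = (-1.5000,2.5981,5.0000)
cross product → J_v[:, 0] = (-2.5981,-1.5000,0.0000)
J_ω[:, 0] = z_0
entry J[1][0] = -1.5000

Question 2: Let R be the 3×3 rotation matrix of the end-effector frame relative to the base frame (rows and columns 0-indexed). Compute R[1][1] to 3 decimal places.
End-effector y-axis (col 1 of R) = (0.2588,0.9659,0.0000)
R[1][1] = 0.9659

0.966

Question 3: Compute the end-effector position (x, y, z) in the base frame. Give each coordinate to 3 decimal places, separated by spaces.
after link 1: o_1 = (-1.5000, 2.5981, 0.0000)
after link 2: o_2 = (-1.5000, 2.5981, 1.0000)
after link 3: o_3 = (-1.5000, 2.5981, 5.0000)

-1.500 2.598 5.000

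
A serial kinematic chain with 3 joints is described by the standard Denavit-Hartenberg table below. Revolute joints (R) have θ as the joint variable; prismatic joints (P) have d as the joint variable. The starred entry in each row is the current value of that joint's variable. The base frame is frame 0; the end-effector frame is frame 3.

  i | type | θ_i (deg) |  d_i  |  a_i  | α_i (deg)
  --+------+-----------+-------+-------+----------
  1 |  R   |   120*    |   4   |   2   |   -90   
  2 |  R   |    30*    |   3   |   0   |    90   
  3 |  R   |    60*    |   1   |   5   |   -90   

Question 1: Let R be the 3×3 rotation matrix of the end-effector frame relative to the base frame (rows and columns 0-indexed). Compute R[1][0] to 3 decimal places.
-0.058

End-effector x-axis (col 0 of R) = (-0.9665,-0.0580,-0.2500)
R[1][0] = -0.0580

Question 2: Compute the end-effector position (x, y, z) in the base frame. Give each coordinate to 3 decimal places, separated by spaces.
-8.681 0.375 3.616

after link 1: o_1 = (-1.0000, 1.7321, 4.0000)
after link 2: o_2 = (-3.5981, 0.2321, 4.0000)
after link 3: o_3 = (-8.6806, 0.3750, 3.6160)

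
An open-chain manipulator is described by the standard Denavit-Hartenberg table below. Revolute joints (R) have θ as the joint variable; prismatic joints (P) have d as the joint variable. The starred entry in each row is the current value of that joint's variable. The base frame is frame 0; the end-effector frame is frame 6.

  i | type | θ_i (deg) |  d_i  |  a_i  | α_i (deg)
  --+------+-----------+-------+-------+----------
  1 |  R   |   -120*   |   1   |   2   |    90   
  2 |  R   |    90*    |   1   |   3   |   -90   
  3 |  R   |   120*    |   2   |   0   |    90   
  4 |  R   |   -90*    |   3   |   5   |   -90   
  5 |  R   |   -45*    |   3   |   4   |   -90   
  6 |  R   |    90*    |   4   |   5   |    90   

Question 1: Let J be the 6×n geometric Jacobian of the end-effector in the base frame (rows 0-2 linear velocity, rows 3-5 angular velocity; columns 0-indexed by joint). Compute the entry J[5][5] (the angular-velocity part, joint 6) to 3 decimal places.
-0.612

axis z_5 = (-0.6597,-0.4356,-0.6124); lever o_n−o_5 = (-6.3890,0.4227,0.0505)
cross product → J_v[:, 5] = (0.2368,3.9457,-3.0619)
J_ω[:, 5] = z_5
entry J[5][5] = -0.6124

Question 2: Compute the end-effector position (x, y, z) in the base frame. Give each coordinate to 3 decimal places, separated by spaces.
-6.395 -8.613 7.598

after link 1: o_1 = (-1.0000, -1.7321, 1.0000)
after link 2: o_2 = (-1.8660, -1.2321, 4.0000)
after link 3: o_3 = (-0.8660, 0.5000, 4.0000)
after link 4: o_4 = (-2.0670, -4.5801, 6.5981)
after link 5: o_5 = (-0.0065, -9.0358, 7.5476)
after link 6: o_6 = (-6.3954, -8.6131, 7.5981)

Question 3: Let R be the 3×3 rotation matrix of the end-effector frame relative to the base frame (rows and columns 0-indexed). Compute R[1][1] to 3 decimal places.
-0.436

End-effector y-axis (col 1 of R) = (-0.6597,-0.4356,-0.6124)
R[1][1] = -0.4356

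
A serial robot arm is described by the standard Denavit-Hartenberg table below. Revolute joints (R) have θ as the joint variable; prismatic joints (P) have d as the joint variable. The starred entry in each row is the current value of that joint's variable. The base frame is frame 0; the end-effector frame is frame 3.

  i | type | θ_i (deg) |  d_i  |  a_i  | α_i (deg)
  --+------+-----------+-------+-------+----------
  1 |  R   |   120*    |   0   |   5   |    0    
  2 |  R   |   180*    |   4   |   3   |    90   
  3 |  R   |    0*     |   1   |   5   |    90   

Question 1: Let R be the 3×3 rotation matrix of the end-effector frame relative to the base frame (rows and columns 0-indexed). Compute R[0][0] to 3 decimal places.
0.500

End-effector x-axis (col 0 of R) = (0.5000,-0.8660,0.0000)
R[0][0] = 0.5000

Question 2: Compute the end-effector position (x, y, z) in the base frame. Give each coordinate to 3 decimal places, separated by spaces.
after link 1: o_1 = (-2.5000, 4.3301, 0.0000)
after link 2: o_2 = (-1.0000, 1.7321, 4.0000)
after link 3: o_3 = (0.6340, -3.0981, 4.0000)

0.634 -3.098 4.000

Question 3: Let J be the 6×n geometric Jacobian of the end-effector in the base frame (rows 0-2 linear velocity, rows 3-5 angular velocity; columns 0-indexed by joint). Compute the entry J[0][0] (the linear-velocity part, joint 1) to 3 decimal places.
3.098

axis z_0 = ẑ; lever o_n−o_0 = (0.6340,-3.0981,4.0000)
cross product → J_v[:, 0] = (3.0981,0.6340,-0.0000)
J_ω[:, 0] = z_0
entry J[0][0] = 3.0981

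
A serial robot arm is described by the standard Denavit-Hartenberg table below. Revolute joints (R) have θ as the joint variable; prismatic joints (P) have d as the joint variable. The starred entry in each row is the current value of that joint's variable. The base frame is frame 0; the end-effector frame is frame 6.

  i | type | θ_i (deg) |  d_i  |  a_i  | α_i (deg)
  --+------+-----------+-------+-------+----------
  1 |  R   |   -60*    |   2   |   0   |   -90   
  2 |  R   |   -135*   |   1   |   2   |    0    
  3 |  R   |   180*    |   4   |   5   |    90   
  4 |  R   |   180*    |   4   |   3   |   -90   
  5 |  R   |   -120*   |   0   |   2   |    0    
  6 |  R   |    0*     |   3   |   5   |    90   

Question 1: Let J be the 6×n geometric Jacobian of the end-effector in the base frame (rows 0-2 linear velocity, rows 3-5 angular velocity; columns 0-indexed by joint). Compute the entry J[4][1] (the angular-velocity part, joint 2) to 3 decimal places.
0.500

axis z_1 = (0.8660,0.5000,0.0000); lever o_n−o_1 = (6.5270,-7.3051,4.6402)
cross product → J_v[:, 1] = (2.3201,-4.0185,-9.5899)
J_ω[:, 1] = z_1
entry J[4][1] = 0.5000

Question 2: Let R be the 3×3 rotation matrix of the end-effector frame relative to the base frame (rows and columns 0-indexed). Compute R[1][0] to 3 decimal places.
-0.837

End-effector x-axis (col 0 of R) = (0.4830,-0.8365,0.2588)
R[1][0] = -0.8365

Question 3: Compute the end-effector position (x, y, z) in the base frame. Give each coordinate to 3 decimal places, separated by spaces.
after link 1: o_1 = (0.0000, 0.0000, 2.0000)
after link 2: o_2 = (0.1589, 1.7247, 3.4142)
after link 3: o_3 = (5.3908, 0.6629, -0.1213)
after link 4: o_4 = (5.7443, 0.0505, 4.8284)
after link 5: o_5 = (6.7103, -1.6225, 5.3461)
after link 6: o_6 = (6.5270, -7.3051, 6.6402)

6.527 -7.305 6.640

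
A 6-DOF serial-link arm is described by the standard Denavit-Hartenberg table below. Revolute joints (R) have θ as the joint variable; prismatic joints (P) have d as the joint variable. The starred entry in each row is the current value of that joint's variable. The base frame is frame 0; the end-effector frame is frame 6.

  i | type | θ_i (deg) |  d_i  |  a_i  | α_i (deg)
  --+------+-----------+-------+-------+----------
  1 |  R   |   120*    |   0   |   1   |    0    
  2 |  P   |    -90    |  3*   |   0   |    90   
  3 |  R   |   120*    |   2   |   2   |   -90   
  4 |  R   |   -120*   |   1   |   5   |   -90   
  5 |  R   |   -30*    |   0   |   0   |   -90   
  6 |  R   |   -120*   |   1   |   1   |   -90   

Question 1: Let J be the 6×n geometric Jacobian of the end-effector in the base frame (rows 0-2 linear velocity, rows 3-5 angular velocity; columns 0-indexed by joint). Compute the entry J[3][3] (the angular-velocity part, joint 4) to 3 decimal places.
-0.750

axis z_3 = (-0.7500,-0.4330,-0.5000); lever o_n−o_3 = (3.2699,-3.6791,-1.4865)
cross product → J_v[:, 3] = (-1.1959,-2.7498,4.1752)
J_ω[:, 3] = z_3
entry J[3][3] = -0.7500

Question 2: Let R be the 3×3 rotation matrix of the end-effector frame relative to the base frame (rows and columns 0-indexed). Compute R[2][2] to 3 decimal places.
End-effector z-axis (col 2 of R) = (0.0999,-0.9810,-0.1663)
R[2][2] = -0.1663

-0.166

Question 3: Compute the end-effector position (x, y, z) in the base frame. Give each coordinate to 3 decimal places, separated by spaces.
after link 1: o_1 = (-0.5000, 0.8660, 0.0000)
after link 2: o_2 = (-0.5000, 0.8660, 3.0000)
after link 3: o_3 = (-0.3660, -1.3660, 4.7321)
after link 4: o_4 = (2.1316, -4.9240, 2.0670)
after link 5: o_5 = (2.1316, -4.9240, 2.0670)
after link 6: o_6 = (2.9038, -5.0452, 3.2455)

2.904 -5.045 3.246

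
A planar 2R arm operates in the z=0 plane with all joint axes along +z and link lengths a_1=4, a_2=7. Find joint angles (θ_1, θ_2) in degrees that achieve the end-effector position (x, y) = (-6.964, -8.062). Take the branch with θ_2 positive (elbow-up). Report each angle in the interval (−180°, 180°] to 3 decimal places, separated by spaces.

-150.006 30.009

cos θ_2 = (113.4931−4²−7²)/(2·4·7) = 0.8659; θ_2 = 30.0088° (elbow-up)
β = atan2(-8.0620,-6.9640) = -130.8206°; ψ = atan2(3.5009,10.0616) = 19.1852°
θ_1 = β − ψ = -150.0059°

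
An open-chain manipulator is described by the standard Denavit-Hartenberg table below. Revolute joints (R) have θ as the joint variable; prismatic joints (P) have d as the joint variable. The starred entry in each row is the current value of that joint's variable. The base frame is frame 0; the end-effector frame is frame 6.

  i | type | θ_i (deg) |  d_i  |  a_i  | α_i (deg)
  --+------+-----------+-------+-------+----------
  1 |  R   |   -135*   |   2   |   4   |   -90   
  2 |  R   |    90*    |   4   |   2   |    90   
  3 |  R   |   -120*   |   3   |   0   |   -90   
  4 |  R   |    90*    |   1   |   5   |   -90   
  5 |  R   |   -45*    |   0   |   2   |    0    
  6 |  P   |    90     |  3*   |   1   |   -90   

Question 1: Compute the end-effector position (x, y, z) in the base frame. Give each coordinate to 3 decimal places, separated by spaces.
after link 1: o_1 = (-2.8284, -2.8284, 2.0000)
after link 2: o_2 = (0.0000, -5.6569, 0.0000)
after link 3: o_3 = (-2.1213, -7.7782, 0.0000)
after link 4: o_4 = (1.0607, -3.8891, -0.8660)
after link 5: o_5 = (1.5607, -2.3891, -2.0908)
after link 6: o_6 = (4.1478, -3.9762, -2.9784)

4.148 -3.976 -2.978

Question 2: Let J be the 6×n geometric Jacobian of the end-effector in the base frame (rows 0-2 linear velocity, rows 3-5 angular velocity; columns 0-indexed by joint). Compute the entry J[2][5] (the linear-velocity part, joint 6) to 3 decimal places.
-0.500

prismatic axis z_5 = (0.6124,-0.6124,-0.5000)
J_v[:, 5] = z_5; J_ω[:, 5] = (0,0,0)
entry J[2][5] = -0.5000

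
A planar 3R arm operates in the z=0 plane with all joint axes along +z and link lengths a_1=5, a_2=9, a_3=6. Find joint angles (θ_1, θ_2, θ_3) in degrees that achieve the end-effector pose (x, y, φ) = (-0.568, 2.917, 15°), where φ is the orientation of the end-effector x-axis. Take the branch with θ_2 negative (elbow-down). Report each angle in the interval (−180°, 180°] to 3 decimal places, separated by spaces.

wrist centre = target − a_3·(cos φ, sin φ) = (-6.3636, 1.3641)
cos θ_2 = (42.3556−5²−9²)/(2·5·9) = -0.7072; θ_2 = -135.0043° (elbow-down)
β = atan2(1.3641,-6.3636) = 167.9012°; ψ = atan2(-6.3635,-1.3644) = -102.1020°
θ_1 = β − ψ = 270.0032°
θ_3 = φ − θ_1 − θ_2 = -119.9989° (wrapped to (-180°,180°])

-89.997 -135.004 -119.999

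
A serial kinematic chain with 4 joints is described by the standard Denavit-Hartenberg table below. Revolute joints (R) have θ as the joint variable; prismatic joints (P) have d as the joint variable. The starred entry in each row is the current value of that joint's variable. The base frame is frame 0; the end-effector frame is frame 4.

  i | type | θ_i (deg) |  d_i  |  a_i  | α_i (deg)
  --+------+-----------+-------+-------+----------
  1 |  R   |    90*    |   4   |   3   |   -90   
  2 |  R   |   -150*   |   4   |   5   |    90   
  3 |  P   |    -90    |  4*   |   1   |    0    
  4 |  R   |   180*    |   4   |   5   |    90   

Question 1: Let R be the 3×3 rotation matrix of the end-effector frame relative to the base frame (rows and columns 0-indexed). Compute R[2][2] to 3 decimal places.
0.500

End-effector z-axis (col 2 of R) = (0.0000,-0.8660,0.5000)
R[2][2] = 0.5000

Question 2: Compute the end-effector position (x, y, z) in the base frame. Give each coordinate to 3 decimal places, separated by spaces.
-8.000 -5.330 -0.428

after link 1: o_1 = (0.0000, 3.0000, 4.0000)
after link 2: o_2 = (-4.0000, -1.3301, 6.5000)
after link 3: o_3 = (-3.0000, -3.3301, 3.0359)
after link 4: o_4 = (-8.0000, -5.3301, -0.4282)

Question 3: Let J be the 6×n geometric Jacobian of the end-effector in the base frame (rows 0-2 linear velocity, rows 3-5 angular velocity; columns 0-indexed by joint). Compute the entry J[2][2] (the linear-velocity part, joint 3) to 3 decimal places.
prismatic axis z_2 = (-0.0000,-0.5000,-0.8660)
J_v[:, 2] = z_2; J_ω[:, 2] = (0,0,0)
entry J[2][2] = -0.8660

-0.866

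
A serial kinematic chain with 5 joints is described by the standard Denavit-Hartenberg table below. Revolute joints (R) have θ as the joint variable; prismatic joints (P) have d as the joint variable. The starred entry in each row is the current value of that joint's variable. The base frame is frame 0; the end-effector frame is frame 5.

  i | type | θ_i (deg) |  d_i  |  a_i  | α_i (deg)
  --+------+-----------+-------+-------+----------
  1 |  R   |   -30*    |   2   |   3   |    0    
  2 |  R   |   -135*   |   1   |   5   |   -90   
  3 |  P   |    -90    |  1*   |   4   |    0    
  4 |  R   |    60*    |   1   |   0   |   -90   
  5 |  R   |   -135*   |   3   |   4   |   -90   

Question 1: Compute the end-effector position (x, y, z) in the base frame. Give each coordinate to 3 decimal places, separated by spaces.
after link 1: o_1 = (2.5981, -1.5000, 2.0000)
after link 2: o_2 = (-2.2316, -2.7941, 3.0000)
after link 3: o_3 = (-1.9727, -3.7600, 7.0000)
after link 4: o_4 = (-1.7139, -4.7259, 7.0000)
after link 5: o_5 = (-0.0647, -7.2123, 2.9877)

-0.065 -7.212 2.988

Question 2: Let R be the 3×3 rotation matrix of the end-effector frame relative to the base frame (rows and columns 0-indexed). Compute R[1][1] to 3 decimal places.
End-effector y-axis (col 1 of R) = (0.4830,0.1294,0.8660)
R[1][1] = 0.1294

0.129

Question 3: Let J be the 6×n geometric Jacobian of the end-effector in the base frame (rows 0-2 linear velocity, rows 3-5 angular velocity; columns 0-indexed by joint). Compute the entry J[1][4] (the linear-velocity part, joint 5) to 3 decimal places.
-3.366

axis z_4 = (-0.4830,-0.1294,-0.8660); lever o_n−o_4 = (1.6492,-2.4863,-4.0123)
cross product → J_v[:, 4] = (-1.6340,-3.3660,1.4142)
J_ω[:, 4] = z_4
entry J[1][4] = -3.3660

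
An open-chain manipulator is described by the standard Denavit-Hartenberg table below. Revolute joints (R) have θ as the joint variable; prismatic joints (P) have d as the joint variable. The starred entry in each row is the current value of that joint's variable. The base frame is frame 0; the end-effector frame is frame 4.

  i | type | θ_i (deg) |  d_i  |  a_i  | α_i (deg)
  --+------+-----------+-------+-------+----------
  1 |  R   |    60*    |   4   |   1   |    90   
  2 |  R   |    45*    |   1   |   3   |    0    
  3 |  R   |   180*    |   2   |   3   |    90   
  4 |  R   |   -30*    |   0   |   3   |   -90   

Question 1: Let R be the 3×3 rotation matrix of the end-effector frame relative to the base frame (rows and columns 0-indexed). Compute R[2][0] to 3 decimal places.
End-effector x-axis (col 0 of R) = (-0.7392,-0.2803,-0.6124)
R[2][0] = -0.6124

-0.612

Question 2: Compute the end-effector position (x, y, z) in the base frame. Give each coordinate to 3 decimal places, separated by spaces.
after link 1: o_1 = (0.5000, 0.8660, 4.0000)
after link 2: o_2 = (2.4267, 2.2031, 6.1213)
after link 3: o_3 = (3.0981, -0.6340, 4.0000)
after link 4: o_4 = (0.8805, -1.4750, 2.1629)

0.880 -1.475 2.163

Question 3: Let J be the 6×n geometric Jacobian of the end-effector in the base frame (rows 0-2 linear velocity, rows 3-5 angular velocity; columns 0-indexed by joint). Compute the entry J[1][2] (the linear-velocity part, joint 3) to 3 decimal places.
3.428

axis z_2 = (0.8660,-0.5000,0.0000); lever o_n−o_2 = (-1.5462,-3.6781,-3.9584)
cross product → J_v[:, 2] = (1.9792,3.4281,-3.9584)
J_ω[:, 2] = z_2
entry J[1][2] = 3.4281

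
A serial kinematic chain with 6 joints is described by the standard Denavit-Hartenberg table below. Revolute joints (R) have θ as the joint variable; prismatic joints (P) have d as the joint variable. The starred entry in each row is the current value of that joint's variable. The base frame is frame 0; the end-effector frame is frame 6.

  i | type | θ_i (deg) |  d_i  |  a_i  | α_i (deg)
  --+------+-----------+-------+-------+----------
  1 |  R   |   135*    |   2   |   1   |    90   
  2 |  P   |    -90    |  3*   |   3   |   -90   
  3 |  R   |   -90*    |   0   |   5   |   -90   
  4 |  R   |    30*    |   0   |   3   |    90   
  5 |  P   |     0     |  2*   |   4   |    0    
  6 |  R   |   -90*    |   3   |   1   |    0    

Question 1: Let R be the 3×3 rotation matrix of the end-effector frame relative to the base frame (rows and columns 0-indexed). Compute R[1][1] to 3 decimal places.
End-effector y-axis (col 1 of R) = (0.9659,0.2588,-0.0000)
R[1][1] = 0.2588

0.259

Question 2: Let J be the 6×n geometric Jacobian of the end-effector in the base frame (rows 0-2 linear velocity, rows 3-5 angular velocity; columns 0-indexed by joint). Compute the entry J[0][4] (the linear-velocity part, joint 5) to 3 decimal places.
prismatic axis z_4 = (-0.2588,0.9659,0.0000)
J_v[:, 4] = z_4; J_ω[:, 4] = (0,0,0)
entry J[0][4] = -0.2588

-0.259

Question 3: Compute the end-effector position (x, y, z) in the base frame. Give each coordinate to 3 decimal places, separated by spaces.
after link 1: o_1 = (-0.7071, 0.7071, 2.0000)
after link 2: o_2 = (1.4142, 2.8284, -1.0000)
after link 3: o_3 = (4.9497, 6.3640, -1.0000)
after link 4: o_4 = (7.8475, 7.1404, -1.0000)
after link 5: o_5 = (11.1936, 10.1075, -1.0000)
after link 6: o_6 = (10.4171, 13.0053, -0.0000)

10.417 13.005 -0.000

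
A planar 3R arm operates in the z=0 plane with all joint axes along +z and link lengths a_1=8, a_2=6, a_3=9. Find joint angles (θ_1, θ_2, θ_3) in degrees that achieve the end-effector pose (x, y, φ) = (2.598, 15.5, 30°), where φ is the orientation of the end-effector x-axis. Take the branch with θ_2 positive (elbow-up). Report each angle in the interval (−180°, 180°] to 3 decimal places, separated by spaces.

wrist centre = target − a_3·(cos φ, sin φ) = (-5.1962, 11.0000)
cos θ_2 = (148.0008−8²−6²)/(2·8·6) = 0.5000; θ_2 = 59.9995° (elbow-up)
β = atan2(11.0000,-5.1962) = 115.2853°; ψ = atan2(5.1961,11.0000) = 25.2848°
θ_1 = β − ψ = 90.0005°
θ_3 = φ − θ_1 − θ_2 = -120.0000° (wrapped to (-180°,180°])

90.001 59.999 -120.000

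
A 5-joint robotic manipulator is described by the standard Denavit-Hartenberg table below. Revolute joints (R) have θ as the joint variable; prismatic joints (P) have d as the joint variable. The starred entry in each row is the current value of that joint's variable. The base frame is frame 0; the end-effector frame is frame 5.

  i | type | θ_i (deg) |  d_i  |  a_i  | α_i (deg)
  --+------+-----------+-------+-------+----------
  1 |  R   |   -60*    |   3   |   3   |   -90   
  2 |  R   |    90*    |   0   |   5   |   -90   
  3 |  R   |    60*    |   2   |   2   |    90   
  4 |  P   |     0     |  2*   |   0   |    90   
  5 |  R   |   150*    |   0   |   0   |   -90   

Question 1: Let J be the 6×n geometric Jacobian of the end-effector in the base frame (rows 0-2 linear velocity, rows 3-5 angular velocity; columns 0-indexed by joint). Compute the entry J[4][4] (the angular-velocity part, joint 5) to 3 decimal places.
-0.866

axis z_4 = (0.5000,-0.8660,-0.0000); lever o_n−o_4 = (0.0000,0.0000,0.0000)
cross product → J_v[:, 4] = (0.0000,-0.0000,0.0000)
J_ω[:, 4] = z_4
entry J[4][4] = -0.8660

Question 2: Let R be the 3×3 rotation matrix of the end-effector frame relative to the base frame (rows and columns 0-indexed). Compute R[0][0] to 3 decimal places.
0.866

End-effector x-axis (col 0 of R) = (0.8660,0.5000,0.0000)
R[0][0] = 0.8660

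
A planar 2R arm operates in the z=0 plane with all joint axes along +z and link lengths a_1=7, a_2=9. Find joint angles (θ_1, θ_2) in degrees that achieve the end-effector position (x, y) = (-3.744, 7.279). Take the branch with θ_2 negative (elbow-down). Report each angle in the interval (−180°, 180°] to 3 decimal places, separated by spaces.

-170.565 -119.999

cos θ_2 = (67.0014−7²−9²)/(2·7·9) = -0.5000; θ_2 = -119.9993° (elbow-down)
β = atan2(7.2790,-3.7440) = 117.2193°; ψ = atan2(-7.7943,2.5001) = -72.2158°
θ_1 = β − ψ = 189.4351°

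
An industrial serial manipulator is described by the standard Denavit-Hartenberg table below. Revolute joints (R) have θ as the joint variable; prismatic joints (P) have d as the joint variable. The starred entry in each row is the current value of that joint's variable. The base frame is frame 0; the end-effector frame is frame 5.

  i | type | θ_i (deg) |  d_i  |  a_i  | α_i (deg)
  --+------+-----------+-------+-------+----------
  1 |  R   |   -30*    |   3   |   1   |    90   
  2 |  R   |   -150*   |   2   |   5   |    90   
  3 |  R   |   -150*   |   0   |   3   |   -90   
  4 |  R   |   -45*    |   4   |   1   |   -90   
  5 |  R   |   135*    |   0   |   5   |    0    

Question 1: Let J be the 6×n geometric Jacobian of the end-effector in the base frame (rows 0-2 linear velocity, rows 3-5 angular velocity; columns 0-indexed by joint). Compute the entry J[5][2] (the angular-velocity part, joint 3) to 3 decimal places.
axis z_2 = (-0.4330,0.2500,0.8660); lever o_n−o_2 = (1.8891,0.0707,-1.1461)
cross product → J_v[:, 2] = (-0.3478,1.1397,-0.5029)
J_ω[:, 2] = z_2
entry J[5][2] = 0.8660

0.866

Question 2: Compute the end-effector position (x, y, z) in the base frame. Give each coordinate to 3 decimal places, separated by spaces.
after link 1: o_1 = (0.8660, -0.5000, 3.0000)
after link 2: o_2 = (-3.8840, -0.0670, 0.5000)
after link 3: o_3 = (-1.1854, 0.1071, 1.7990)
after link 4: o_4 = (-0.6235, 4.1909, 1.7176)
after link 5: o_5 = (-1.9949, 0.0037, -0.6461)

-1.995 0.004 -0.646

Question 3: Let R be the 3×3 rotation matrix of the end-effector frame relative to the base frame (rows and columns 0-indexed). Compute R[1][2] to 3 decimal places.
-0.136

End-effector z-axis (col 2 of R) = (0.9422,-0.1358,-0.3062)
R[1][2] = -0.1358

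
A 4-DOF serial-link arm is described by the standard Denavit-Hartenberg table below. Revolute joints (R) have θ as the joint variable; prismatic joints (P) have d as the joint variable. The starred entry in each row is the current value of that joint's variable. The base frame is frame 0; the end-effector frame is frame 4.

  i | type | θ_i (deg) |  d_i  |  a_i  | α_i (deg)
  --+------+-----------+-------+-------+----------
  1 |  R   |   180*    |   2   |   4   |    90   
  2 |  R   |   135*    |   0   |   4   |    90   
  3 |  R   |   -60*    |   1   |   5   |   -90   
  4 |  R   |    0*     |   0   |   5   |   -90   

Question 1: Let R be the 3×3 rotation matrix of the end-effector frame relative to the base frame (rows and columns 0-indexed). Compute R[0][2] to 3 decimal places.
0.707

End-effector z-axis (col 2 of R) = (0.7071,-0.0000,-0.7071)
R[0][2] = 0.7071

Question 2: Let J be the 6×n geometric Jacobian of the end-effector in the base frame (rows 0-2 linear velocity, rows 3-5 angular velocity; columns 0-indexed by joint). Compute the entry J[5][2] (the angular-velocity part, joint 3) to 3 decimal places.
axis z_2 = (-0.7071,0.0000,0.7071); lever o_n−o_2 = (2.8284,-8.6603,4.2426)
cross product → J_v[:, 2] = (6.1237,5.0000,6.1237)
J_ω[:, 2] = z_2
entry J[5][2] = 0.7071

0.707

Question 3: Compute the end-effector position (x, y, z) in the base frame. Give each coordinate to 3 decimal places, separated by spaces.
after link 1: o_1 = (-4.0000, 0.0000, 2.0000)
after link 2: o_2 = (-1.1716, -0.0000, 4.8284)
after link 3: o_3 = (-0.1109, -4.3301, 7.3033)
after link 4: o_4 = (1.6569, -8.6603, 9.0711)

1.657 -8.660 9.071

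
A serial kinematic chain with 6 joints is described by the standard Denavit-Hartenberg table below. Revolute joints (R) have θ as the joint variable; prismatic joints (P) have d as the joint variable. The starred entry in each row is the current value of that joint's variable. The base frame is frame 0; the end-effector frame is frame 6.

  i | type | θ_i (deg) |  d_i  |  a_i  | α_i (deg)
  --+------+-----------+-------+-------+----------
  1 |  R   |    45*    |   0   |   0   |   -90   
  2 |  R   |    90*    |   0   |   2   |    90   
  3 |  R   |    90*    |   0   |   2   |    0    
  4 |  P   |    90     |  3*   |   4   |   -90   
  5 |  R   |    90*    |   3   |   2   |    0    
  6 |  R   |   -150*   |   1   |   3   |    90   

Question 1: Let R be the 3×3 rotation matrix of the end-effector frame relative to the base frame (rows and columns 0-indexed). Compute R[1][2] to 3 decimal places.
End-effector z-axis (col 2 of R) = (0.3536,0.3536,-0.8660)
R[1][2] = 0.3536

0.354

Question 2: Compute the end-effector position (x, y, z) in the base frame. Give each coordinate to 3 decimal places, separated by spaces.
3.958 1.130 3.500

after link 1: o_1 = (0.0000, 0.0000, 0.0000)
after link 2: o_2 = (0.0000, 0.0000, -2.0000)
after link 3: o_3 = (-1.4142, 1.4142, -2.0000)
after link 4: o_4 = (0.7071, 3.5355, 2.0000)
after link 5: o_5 = (1.4142, 0.0000, 2.0000)
after link 6: o_6 = (3.9584, 1.1300, 3.5000)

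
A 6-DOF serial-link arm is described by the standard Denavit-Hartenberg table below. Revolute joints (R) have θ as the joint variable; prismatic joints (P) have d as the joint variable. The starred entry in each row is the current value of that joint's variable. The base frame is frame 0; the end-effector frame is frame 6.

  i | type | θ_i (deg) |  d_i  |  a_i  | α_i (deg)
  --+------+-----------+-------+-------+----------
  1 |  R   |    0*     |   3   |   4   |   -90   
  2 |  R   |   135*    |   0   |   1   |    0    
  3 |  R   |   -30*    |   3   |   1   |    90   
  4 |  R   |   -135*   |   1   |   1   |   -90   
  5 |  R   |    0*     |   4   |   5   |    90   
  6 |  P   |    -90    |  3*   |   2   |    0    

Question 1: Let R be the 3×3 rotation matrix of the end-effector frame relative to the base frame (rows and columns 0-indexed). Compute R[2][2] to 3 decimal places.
End-effector z-axis (col 2 of R) = (0.9659,0.0000,-0.2588)
R[2][2] = -0.2588

-0.259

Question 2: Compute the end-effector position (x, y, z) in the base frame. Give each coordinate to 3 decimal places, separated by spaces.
after link 1: o_1 = (4.0000, 0.0000, 3.0000)
after link 2: o_2 = (3.2929, 0.0000, 2.2929)
after link 3: o_3 = (3.0341, 3.0000, 1.3270)
after link 4: o_4 = (4.1830, 2.2929, 1.7512)
after link 5: o_5 = (4.3660, -4.0711, 2.4342)
after link 6: o_6 = (7.6298, -2.6569, 3.0237)

7.630 -2.657 3.024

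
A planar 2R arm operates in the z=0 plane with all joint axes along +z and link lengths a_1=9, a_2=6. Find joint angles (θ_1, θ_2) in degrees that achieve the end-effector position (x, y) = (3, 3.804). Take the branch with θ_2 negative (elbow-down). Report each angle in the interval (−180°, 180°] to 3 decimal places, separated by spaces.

cos θ_2 = (23.4704−9²−6²)/(2·9·6) = -0.8660; θ_2 = -149.9988° (elbow-down)
β = atan2(3.8040,3.0000) = 51.7392°; ψ = atan2(-3.0001,3.8039) = -38.2625°
θ_1 = β − ψ = 90.0017°

90.002 -149.999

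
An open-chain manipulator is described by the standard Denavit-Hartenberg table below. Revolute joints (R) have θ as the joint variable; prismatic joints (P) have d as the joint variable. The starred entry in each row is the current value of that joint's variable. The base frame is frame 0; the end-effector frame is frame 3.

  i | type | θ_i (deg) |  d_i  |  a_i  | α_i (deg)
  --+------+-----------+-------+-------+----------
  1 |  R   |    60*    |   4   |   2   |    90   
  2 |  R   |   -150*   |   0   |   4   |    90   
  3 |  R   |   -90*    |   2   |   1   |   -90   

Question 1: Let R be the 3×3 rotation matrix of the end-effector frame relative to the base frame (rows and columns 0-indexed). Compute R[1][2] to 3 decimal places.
End-effector z-axis (col 2 of R) = (-0.4330,-0.7500,-0.5000)
R[1][2] = -0.7500

-0.750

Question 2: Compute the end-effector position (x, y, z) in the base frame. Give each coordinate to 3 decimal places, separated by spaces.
after link 1: o_1 = (1.0000, 1.7321, 4.0000)
after link 2: o_2 = (-0.7321, -1.2679, 2.0000)
after link 3: o_3 = (-2.0981, -1.6340, 3.7321)

-2.098 -1.634 3.732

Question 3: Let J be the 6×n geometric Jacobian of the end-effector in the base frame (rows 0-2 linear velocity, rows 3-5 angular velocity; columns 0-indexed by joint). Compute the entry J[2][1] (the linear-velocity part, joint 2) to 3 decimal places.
-4.464

axis z_1 = (0.8660,-0.5000,0.0000); lever o_n−o_1 = (-3.0981,-3.3660,-0.2679)
cross product → J_v[:, 1] = (0.1340,0.2321,-4.4641)
J_ω[:, 1] = z_1
entry J[2][1] = -4.4641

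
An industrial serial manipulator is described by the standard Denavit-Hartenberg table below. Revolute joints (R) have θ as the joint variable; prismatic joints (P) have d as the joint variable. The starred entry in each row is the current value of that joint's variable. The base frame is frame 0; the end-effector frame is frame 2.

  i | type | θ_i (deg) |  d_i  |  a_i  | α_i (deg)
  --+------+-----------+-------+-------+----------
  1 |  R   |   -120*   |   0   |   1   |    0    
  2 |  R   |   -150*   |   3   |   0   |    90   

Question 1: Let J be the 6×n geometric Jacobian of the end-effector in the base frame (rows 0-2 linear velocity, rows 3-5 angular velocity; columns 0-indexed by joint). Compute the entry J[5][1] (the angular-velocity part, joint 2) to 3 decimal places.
1.000

axis z_1 = (0.0000,0.0000,1.0000); lever o_n−o_1 = (0.0000,0.0000,3.0000)
cross product → J_v[:, 1] = (0.0000,0.0000,0.0000)
J_ω[:, 1] = z_1
entry J[5][1] = 1.0000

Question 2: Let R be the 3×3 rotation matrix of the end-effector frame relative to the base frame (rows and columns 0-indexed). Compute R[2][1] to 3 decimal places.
End-effector y-axis (col 1 of R) = (-0.0000,-0.0000,1.0000)
R[2][1] = 1.0000

1.000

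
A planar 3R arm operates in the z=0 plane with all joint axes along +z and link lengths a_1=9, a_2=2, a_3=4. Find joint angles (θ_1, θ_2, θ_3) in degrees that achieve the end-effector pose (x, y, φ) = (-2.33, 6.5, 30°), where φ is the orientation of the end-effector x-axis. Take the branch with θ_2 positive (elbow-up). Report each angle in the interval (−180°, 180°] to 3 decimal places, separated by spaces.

wrist centre = target − a_3·(cos φ, sin φ) = (-5.7941, 4.5000)
cos θ_2 = (53.8216−9²−2²)/(2·9·2) = -0.8661; θ_2 = 150.0047° (elbow-up)
β = atan2(4.5000,-5.7941) = 142.1652°; ψ = atan2(0.9999,7.2679) = 7.8332°
θ_1 = β − ψ = 134.3321°
θ_3 = φ − θ_1 − θ_2 = 105.6632° (wrapped to (-180°,180°])

134.332 150.005 105.663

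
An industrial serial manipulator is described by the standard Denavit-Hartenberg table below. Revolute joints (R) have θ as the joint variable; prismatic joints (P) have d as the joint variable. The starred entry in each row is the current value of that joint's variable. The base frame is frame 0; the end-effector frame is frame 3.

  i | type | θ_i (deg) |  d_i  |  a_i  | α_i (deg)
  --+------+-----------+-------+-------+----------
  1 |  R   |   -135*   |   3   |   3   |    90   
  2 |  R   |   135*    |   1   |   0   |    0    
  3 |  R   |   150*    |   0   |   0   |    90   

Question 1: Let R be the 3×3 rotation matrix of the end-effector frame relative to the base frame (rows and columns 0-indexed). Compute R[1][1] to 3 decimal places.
0.707

End-effector y-axis (col 1 of R) = (-0.7071,0.7071,0.0000)
R[1][1] = 0.7071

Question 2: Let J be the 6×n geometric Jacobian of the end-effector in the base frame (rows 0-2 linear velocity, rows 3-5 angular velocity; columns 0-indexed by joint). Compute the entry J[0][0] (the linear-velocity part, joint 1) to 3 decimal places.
axis z_0 = ẑ; lever o_n−o_0 = (-2.8284,-1.4142,3.0000)
cross product → J_v[:, 0] = (1.4142,-2.8284,0.0000)
J_ω[:, 0] = z_0
entry J[0][0] = 1.4142

1.414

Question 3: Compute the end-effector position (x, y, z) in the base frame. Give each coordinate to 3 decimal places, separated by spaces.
after link 1: o_1 = (-2.1213, -2.1213, 3.0000)
after link 2: o_2 = (-2.8284, -1.4142, 3.0000)
after link 3: o_3 = (-2.8284, -1.4142, 3.0000)

-2.828 -1.414 3.000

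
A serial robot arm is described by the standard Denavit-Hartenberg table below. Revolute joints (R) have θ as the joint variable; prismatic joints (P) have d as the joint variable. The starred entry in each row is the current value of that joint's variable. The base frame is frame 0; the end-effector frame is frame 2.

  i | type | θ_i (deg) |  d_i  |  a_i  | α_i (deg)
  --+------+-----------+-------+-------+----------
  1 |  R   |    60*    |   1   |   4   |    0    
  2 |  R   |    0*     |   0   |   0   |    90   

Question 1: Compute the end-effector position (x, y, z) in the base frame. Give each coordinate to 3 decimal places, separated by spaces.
after link 1: o_1 = (2.0000, 3.4641, 1.0000)
after link 2: o_2 = (2.0000, 3.4641, 1.0000)

2.000 3.464 1.000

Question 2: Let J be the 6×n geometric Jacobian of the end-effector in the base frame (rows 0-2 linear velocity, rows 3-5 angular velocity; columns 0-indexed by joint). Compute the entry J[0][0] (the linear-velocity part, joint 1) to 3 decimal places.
axis z_0 = ẑ; lever o_n−o_0 = (2.0000,3.4641,1.0000)
cross product → J_v[:, 0] = (-3.4641,2.0000,0.0000)
J_ω[:, 0] = z_0
entry J[0][0] = -3.4641

-3.464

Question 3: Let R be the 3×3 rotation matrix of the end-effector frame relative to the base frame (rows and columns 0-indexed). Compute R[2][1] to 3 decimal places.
1.000

End-effector y-axis (col 1 of R) = (-0.0000,0.0000,1.0000)
R[2][1] = 1.0000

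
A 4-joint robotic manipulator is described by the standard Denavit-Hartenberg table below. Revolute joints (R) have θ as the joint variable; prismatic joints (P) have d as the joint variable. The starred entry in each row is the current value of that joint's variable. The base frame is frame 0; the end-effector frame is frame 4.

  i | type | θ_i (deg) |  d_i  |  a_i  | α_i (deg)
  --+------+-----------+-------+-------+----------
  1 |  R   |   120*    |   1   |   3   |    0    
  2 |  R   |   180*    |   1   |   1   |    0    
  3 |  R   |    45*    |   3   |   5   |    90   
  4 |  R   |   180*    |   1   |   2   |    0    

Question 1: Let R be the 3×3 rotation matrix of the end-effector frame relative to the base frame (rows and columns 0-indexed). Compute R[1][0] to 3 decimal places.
End-effector x-axis (col 0 of R) = (-0.9659,0.2588,0.0000)
R[1][0] = 0.2588

0.259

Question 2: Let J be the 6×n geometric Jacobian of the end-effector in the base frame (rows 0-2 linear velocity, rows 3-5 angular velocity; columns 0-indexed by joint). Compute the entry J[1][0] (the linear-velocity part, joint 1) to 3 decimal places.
1.639

axis z_0 = ẑ; lever o_n−o_0 = (1.6390,-0.0103,5.0000)
cross product → J_v[:, 0] = (0.0103,1.6390,-0.0000)
J_ω[:, 0] = z_0
entry J[1][0] = 1.6390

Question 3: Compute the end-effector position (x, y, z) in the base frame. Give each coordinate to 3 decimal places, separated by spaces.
after link 1: o_1 = (-1.5000, 2.5981, 1.0000)
after link 2: o_2 = (-1.0000, 1.7321, 2.0000)
after link 3: o_3 = (3.8296, 0.4380, 5.0000)
after link 4: o_4 = (1.6390, -0.0103, 5.0000)

1.639 -0.010 5.000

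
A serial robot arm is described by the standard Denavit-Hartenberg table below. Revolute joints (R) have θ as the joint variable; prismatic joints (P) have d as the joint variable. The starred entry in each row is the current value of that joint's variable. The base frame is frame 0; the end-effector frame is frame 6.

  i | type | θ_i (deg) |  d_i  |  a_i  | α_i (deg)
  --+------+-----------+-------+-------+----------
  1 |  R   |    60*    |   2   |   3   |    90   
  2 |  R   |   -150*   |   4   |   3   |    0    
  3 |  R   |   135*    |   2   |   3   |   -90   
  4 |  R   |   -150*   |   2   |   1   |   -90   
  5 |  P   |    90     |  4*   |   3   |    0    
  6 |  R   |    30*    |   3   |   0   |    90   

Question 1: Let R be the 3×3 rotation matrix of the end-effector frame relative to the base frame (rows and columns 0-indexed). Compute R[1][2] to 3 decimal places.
-0.956

End-effector z-axis (col 2 of R) = (-0.0519,-0.9560,-0.2888)
R[1][2] = -0.9560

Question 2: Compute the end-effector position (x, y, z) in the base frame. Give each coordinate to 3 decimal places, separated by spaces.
after link 1: o_1 = (1.5000, 2.5981, 2.0000)
after link 2: o_2 = (3.6651, -1.6519, 0.5000)
after link 3: o_3 = (6.8460, -0.1424, -0.2765)
after link 4: o_4 = (7.1196, -0.6685, 1.8795)
after link 5: o_5 = (10.6973, -1.4000, -1.5359)
after link 6: o_6 = (13.6717, -1.4442, -1.9241)

13.672 -1.444 -1.924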